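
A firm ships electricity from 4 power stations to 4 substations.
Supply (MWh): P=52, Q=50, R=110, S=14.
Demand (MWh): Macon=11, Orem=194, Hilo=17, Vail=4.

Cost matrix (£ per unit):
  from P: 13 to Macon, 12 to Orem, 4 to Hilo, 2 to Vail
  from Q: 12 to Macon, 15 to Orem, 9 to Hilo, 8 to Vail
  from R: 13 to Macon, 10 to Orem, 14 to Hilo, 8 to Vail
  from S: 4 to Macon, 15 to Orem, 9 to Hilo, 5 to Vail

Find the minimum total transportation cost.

2387

An optimal shipping plan:
  P–Orem: 34 × £12 = £408
  P–Hilo: 17 × £4 = £68
  P–Vail: 1 × £2 = £2
  Q–Orem: 50 × £15 = £750
  R–Orem: 110 × £10 = £1100
  S–Macon: 11 × £4 = £44
  S–Vail: 3 × £5 = £15
Total = 408 + 68 + 2 + 750 + 1100 + 44 + 15 = £2387.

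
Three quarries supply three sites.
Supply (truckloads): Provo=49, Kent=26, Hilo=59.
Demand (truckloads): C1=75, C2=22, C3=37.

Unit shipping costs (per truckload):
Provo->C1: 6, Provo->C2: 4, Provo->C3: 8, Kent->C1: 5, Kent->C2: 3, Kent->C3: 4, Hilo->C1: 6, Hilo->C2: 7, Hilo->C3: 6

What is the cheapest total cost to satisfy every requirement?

708

An optimal shipping plan:
  Provo→C1: 27 truckloads
  Provo→C2: 22 truckloads
  Kent→C3: 26 truckloads
  Hilo→C1: 48 truckloads
  Hilo→C3: 11 truckloads
Total cost = 708.
(Supply check: Provo ships 49; Kent ships 26; Hilo ships 59.)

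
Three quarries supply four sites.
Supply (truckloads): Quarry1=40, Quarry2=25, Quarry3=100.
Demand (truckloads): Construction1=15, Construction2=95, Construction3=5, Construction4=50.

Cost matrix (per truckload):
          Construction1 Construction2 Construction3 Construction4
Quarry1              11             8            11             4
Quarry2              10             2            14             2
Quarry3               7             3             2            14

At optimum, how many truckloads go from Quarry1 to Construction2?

Optimal shipments:
  Quarry1->Construction4: 40 × 4 = 160
  Quarry2->Construction2: 15 × 2 = 30
  Quarry2->Construction4: 10 × 2 = 20
  Quarry3->Construction1: 15 × 7 = 105
  Quarry3->Construction2: 80 × 3 = 240
  Quarry3->Construction3: 5 × 2 = 10
Total cost = 565.
The route Quarry1→Construction2 is not used.

0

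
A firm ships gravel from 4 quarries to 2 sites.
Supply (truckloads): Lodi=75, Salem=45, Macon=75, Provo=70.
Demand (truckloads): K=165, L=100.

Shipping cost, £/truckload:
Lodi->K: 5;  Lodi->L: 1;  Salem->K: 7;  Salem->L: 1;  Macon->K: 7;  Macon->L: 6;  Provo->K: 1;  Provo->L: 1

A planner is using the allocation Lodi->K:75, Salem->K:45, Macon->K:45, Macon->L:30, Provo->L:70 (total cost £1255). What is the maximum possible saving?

Current plan cost = 75·5 + 45·7 + 45·7 + 30·6 + 70·1 = £1255.
Optimal plan:
  Lodi to K: 20 × £5 = £100
  Lodi to L: 55 × £1 = £55
  Salem to L: 45 × £1 = £45
  Macon to K: 75 × £7 = £525
  Provo to K: 70 × £1 = £70
Optimal cost = £795.
Saving = 1255 − 795 = £460.

460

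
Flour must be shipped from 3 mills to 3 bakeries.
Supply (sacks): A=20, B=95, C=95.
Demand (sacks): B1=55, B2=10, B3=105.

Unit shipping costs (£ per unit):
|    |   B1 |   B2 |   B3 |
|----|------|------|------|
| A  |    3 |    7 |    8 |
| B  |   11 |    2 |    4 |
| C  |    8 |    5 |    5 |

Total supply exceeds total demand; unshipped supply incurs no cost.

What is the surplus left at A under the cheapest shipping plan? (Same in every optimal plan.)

An optimal plan:
  A→B1: 20 × £3 = £60
  B→B2: 10 × £2 = £20
  B→B3: 85 × £4 = £340
  C→B1: 35 × £8 = £280
  C→B3: 20 × £5 = £100
Total cost = £800.
A ships 20 of its 20, leaving 0.

0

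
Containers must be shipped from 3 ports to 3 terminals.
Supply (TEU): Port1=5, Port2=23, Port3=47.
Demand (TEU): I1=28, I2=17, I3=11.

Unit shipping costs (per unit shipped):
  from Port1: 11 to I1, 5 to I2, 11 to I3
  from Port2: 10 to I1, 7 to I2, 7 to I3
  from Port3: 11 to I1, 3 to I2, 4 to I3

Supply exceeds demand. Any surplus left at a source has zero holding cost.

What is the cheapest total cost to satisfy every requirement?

An optimal shipping plan:
  Port2 to I1: 23 × 10 = 230
  Port3 to I1: 5 × 11 = 55
  Port3 to I2: 17 × 3 = 51
  Port3 to I3: 11 × 4 = 44
Total = 230 + 55 + 51 + 44 = 380.

380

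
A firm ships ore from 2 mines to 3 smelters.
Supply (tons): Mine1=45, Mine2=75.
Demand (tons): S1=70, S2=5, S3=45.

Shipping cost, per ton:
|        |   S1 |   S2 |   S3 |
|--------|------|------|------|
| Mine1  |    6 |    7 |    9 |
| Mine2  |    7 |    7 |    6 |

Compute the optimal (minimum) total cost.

One minimum-cost allocation:
  Mine1 to S1: 45 × 6 = 270
  Mine2 to S1: 25 × 7 = 175
  Mine2 to S2: 5 × 7 = 35
  Mine2 to S3: 45 × 6 = 270
Total = 270 + 175 + 35 + 270 = 750.

750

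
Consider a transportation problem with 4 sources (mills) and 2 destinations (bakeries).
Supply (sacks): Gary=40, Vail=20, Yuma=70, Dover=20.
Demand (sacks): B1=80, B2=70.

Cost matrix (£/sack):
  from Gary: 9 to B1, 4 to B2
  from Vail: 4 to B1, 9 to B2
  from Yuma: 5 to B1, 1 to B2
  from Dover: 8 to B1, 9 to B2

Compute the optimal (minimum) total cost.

One minimum-cost allocation:
  Gary–B2: 40 sacks
  Vail–B1: 20 sacks
  Yuma–B1: 40 sacks
  Yuma–B2: 30 sacks
  Dover–B1: 20 sacks
Total cost = £630.

630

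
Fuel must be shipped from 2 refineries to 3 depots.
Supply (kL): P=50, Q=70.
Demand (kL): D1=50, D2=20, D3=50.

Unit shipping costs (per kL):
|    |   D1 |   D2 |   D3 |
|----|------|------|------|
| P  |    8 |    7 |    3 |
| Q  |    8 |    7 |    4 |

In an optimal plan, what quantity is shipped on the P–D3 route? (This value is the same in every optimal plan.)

50

The minimum-cost plan:
  P->D3: 50 × 3 = 150
  Q->D1: 50 × 8 = 400
  Q->D2: 20 × 7 = 140
Total cost = 690.
So P→D3 carries 50 kL.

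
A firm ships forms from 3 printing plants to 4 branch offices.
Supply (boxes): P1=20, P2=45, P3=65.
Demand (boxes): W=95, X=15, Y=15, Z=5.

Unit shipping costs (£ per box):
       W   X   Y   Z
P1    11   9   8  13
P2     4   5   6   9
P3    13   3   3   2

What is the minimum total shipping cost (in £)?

One minimum-cost allocation:
  P1–W: 20 × £11 = £220
  P2–W: 45 × £4 = £180
  P3–W: 30 × £13 = £390
  P3–X: 15 × £3 = £45
  P3–Y: 15 × £3 = £45
  P3–Z: 5 × £2 = £10
Total = 220 + 180 + 390 + 45 + 45 + 10 = £890.

890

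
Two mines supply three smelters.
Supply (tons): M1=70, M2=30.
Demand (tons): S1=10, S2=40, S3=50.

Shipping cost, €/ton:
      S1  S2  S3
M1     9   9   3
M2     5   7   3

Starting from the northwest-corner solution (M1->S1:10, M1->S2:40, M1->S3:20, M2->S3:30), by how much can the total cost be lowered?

80

Current plan cost = 10·9 + 40·9 + 20·3 + 30·3 = €600.
Optimal plan:
  M1 to S2: 20 × €9 = €180
  M1 to S3: 50 × €3 = €150
  M2 to S1: 10 × €5 = €50
  M2 to S2: 20 × €7 = €140
Optimal cost = €520.
Saving = 600 − 520 = €80.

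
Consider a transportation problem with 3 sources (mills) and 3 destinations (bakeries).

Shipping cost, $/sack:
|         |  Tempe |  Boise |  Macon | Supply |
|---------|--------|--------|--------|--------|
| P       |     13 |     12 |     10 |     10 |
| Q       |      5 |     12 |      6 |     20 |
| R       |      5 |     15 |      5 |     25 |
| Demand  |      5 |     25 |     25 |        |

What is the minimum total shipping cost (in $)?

A cheapest plan:
  P–Boise: 10 × $12 = $120
  Q–Tempe: 5 × $5 = $25
  Q–Boise: 15 × $12 = $180
  R–Macon: 25 × $5 = $125
Total = 120 + 25 + 180 + 125 = $450.
(Supply check: P ships 10; Q ships 20; R ships 25.)

450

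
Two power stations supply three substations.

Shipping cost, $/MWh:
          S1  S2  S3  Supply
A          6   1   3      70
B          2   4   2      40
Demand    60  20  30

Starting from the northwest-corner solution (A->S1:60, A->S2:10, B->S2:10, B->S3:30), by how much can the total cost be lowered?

160

Current plan cost = 60·6 + 10·1 + 10·4 + 30·2 = $470.
Optimal plan:
  A→S1: 20 × $6 = $120
  A→S2: 20 × $1 = $20
  A→S3: 30 × $3 = $90
  B→S1: 40 × $2 = $80
Optimal cost = $310.
Saving = 470 − 310 = $160.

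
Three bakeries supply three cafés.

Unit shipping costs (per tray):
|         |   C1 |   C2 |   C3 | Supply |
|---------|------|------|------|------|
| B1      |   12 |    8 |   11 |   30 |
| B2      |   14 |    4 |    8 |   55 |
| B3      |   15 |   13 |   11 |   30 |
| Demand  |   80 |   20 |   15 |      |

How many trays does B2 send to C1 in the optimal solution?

The minimum-cost plan:
  B1→C1: 30 × 12 = 360
  B2→C1: 20 × 14 = 280
  B2→C2: 20 × 4 = 80
  B2→C3: 15 × 8 = 120
  B3→C1: 30 × 15 = 450
Total cost = 1290.
So B2→C1 carries 20 trays.

20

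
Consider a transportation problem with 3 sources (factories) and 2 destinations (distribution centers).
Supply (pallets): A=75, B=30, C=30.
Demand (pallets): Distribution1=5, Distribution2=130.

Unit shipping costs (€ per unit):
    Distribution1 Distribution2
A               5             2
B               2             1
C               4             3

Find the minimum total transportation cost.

275

An optimal shipping plan:
  A->Distribution2: 75 × €2 = €150
  B->Distribution1: 5 × €2 = €10
  B->Distribution2: 25 × €1 = €25
  C->Distribution2: 30 × €3 = €90
Total = 150 + 10 + 25 + 90 = €275.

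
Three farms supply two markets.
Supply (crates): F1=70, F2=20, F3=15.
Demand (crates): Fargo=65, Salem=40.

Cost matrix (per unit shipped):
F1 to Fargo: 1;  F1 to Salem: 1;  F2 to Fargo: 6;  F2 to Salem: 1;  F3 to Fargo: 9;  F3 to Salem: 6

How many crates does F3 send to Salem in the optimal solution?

15

The minimum-cost plan:
  F1 to Fargo: 65 crates
  F1 to Salem: 5 crates
  F2 to Salem: 20 crates
  F3 to Salem: 15 crates
Total cost = 180.
So F3→Salem carries 15 crates.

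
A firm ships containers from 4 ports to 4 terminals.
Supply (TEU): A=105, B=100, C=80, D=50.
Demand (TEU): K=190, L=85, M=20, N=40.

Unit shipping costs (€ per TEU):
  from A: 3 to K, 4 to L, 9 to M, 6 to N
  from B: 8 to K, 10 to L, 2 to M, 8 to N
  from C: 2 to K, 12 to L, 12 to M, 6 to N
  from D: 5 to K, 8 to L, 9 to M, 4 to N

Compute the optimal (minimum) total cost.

1450

A cheapest plan:
  A–K: 20 × €3 = €60
  A–L: 85 × €4 = €340
  B–K: 80 × €8 = €640
  B–M: 20 × €2 = €40
  C–K: 80 × €2 = €160
  D–K: 10 × €5 = €50
  D–N: 40 × €4 = €160
Total = 60 + 340 + 640 + 40 + 160 + 50 + 160 = €1450.
(Supply check: A ships 105; B ships 100; C ships 80; D ships 50.)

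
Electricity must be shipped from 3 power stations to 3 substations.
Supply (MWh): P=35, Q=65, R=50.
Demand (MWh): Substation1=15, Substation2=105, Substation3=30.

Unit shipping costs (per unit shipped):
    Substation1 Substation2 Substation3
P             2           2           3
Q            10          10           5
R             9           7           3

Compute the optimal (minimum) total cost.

920

An optimal shipping plan:
  P to Substation2: 35 × 2 = 70
  Q to Substation1: 15 × 10 = 150
  Q to Substation2: 20 × 10 = 200
  Q to Substation3: 30 × 5 = 150
  R to Substation2: 50 × 7 = 350
Total = 70 + 150 + 200 + 150 + 350 = 920.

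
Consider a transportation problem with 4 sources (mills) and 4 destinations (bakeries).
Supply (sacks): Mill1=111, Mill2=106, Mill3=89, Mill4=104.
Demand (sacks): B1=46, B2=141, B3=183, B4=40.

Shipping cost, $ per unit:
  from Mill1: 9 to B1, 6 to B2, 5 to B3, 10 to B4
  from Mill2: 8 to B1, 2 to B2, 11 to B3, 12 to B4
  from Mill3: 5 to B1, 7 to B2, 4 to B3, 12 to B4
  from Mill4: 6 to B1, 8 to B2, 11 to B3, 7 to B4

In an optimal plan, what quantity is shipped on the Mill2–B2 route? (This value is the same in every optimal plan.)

106

The minimum-cost plan:
  Mill1–B2: 17 × $6 = $102
  Mill1–B3: 94 × $5 = $470
  Mill2–B2: 106 × $2 = $212
  Mill3–B3: 89 × $4 = $356
  Mill4–B1: 46 × $6 = $276
  Mill4–B2: 18 × $8 = $144
  Mill4–B4: 40 × $7 = $280
Total cost = $1840.
So Mill2→B2 carries 106 sacks.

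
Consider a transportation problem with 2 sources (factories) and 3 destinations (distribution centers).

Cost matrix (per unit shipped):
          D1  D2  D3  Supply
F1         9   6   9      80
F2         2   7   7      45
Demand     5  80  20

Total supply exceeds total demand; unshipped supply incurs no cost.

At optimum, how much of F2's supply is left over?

20

Minimum-cost shipments:
  F1–D2: 80 pallets
  F2–D1: 5 pallets
  F2–D3: 20 pallets
Total cost = 630.
F2 ships 25 of its 45, leaving 20.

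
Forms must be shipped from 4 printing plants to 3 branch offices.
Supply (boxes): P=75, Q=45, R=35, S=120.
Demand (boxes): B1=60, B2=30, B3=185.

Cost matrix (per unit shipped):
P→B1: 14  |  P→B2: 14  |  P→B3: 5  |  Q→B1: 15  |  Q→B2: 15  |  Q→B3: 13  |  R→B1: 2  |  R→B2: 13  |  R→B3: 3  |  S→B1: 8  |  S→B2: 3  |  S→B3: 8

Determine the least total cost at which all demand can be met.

A cheapest plan:
  P->B3: 75 × 5 = 375
  Q->B3: 45 × 13 = 585
  R->B1: 35 × 2 = 70
  S->B1: 25 × 8 = 200
  S->B2: 30 × 3 = 90
  S->B3: 65 × 8 = 520
Total = 375 + 585 + 70 + 200 + 90 + 520 = 1840.

1840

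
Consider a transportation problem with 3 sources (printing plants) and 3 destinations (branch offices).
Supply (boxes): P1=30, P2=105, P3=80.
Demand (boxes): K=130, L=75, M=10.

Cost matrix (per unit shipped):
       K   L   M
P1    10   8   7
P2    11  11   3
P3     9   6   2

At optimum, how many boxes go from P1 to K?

30

Optimal shipments:
  P1->K: 30 × 10 = 300
  P2->K: 95 × 11 = 1045
  P2->M: 10 × 3 = 30
  P3->K: 5 × 9 = 45
  P3->L: 75 × 6 = 450
Total cost = 1870.
So P1→K carries 30 boxes.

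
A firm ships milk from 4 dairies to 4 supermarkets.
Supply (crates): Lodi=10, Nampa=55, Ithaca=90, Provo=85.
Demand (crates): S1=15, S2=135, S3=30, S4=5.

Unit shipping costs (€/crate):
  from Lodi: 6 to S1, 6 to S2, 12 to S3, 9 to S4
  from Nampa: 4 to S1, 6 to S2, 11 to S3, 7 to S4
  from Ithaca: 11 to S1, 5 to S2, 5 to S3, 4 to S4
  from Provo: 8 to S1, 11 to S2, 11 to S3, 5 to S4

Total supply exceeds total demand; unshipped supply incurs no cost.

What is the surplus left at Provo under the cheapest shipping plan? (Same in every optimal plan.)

Minimum-cost shipments:
  Lodi→S2: 10 × €6 = €60
  Nampa→S2: 55 × €6 = €330
  Ithaca→S2: 60 × €5 = €300
  Ithaca→S3: 30 × €5 = €150
  Provo→S1: 15 × €8 = €120
  Provo→S2: 10 × €11 = €110
  Provo→S4: 5 × €5 = €25
Total cost = €1095.
Provo ships 30 of its 85, leaving 55.

55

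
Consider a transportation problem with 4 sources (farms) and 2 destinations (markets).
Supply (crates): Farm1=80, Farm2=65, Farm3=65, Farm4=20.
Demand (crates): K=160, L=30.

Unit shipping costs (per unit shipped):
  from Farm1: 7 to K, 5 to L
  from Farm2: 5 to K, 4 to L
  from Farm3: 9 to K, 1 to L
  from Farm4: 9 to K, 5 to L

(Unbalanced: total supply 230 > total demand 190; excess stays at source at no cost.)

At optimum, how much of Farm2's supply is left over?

0

An optimal plan:
  Farm1–K: 80 × 7 = 560
  Farm2–K: 65 × 5 = 325
  Farm3–K: 15 × 9 = 135
  Farm3–L: 30 × 1 = 30
Total cost = 1050.
Farm2 ships 65 of its 65, leaving 0.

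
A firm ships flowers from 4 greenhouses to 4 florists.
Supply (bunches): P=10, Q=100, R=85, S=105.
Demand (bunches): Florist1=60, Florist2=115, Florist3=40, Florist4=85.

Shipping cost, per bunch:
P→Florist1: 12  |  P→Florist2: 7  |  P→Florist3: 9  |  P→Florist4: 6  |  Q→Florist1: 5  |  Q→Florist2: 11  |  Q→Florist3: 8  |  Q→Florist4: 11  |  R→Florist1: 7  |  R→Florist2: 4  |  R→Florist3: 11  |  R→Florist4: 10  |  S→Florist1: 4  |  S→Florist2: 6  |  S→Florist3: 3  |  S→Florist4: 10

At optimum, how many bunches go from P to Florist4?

10

Solving gives:
  P→Florist4: 10 × 6 = 60
  Q→Florist1: 25 × 5 = 125
  Q→Florist4: 75 × 11 = 825
  R→Florist2: 85 × 4 = 340
  S→Florist1: 35 × 4 = 140
  S→Florist2: 30 × 6 = 180
  S→Florist3: 40 × 3 = 120
Total cost = 1790.
So P→Florist4 carries 10 bunches.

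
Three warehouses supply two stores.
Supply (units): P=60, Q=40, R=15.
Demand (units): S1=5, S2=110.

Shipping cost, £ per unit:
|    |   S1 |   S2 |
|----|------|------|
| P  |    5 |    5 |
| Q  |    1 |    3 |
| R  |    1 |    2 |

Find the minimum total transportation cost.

440

A cheapest plan:
  P to S2: 60 × £5 = £300
  Q to S1: 5 × £1 = £5
  Q to S2: 35 × £3 = £105
  R to S2: 15 × £2 = £30
Total = 300 + 5 + 105 + 30 = £440.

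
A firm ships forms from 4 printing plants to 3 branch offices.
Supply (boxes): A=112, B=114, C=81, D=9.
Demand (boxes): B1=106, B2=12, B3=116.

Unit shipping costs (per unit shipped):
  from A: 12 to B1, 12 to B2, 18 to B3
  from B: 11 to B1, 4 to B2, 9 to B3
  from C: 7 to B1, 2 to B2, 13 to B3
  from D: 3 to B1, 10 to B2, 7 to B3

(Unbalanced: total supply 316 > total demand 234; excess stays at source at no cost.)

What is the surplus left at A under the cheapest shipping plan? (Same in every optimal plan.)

Minimum-cost shipments:
  A->B1: 30 boxes
  B->B3: 114 boxes
  C->B1: 69 boxes
  C->B2: 12 boxes
  D->B1: 7 boxes
  D->B3: 2 boxes
Total cost = 1928.
A ships 30 of its 112, leaving 82.

82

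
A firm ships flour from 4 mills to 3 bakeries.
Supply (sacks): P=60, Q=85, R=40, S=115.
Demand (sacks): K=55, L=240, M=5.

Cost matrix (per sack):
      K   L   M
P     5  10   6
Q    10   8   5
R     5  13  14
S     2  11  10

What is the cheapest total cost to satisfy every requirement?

An optimal shipping plan:
  P–L: 55 × 10 = 550
  P–M: 5 × 6 = 30
  Q–L: 85 × 8 = 680
  R–L: 40 × 13 = 520
  S–K: 55 × 2 = 110
  S–L: 60 × 11 = 660
Total = 550 + 30 + 680 + 520 + 110 + 660 = 2550.

2550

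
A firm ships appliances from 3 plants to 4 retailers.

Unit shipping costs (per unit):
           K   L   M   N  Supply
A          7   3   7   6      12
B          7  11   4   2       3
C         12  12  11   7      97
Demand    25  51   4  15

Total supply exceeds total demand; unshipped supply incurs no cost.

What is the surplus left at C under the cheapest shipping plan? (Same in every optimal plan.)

Minimum-cost shipments:
  A→L: 12 × 3 = 36
  B→M: 3 × 4 = 12
  C→K: 25 × 12 = 300
  C→L: 39 × 12 = 468
  C→M: 1 × 11 = 11
  C→N: 15 × 7 = 105
Total cost = 932.
C ships 80 of its 97, leaving 17.

17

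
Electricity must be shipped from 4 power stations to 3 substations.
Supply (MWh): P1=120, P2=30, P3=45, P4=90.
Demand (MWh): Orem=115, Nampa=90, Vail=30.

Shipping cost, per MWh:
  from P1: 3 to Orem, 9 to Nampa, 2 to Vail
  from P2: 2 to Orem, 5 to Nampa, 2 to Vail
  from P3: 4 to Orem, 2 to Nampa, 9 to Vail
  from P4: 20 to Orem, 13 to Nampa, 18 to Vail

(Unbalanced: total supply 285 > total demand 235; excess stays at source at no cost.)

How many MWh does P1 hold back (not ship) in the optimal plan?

0

Minimum-cost shipments:
  P1→Orem: 90 × 3 = 270
  P1→Vail: 30 × 2 = 60
  P2→Orem: 25 × 2 = 50
  P2→Nampa: 5 × 5 = 25
  P3→Nampa: 45 × 2 = 90
  P4→Nampa: 40 × 13 = 520
Total cost = 1015.
P1 ships 120 of its 120, leaving 0.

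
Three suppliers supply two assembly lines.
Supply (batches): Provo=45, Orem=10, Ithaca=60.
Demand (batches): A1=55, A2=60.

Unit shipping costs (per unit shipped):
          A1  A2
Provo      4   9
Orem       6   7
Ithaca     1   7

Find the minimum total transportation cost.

565

A cheapest plan:
  Provo to A2: 45 batches
  Orem to A2: 10 batches
  Ithaca to A1: 55 batches
  Ithaca to A2: 5 batches
Total cost = 565.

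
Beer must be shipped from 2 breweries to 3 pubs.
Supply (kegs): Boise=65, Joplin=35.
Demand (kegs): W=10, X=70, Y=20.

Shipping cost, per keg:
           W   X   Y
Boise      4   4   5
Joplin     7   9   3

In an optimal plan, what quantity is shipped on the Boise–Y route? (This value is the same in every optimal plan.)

0

The minimum-cost plan:
  Boise→X: 65 × 4 = 260
  Joplin→W: 10 × 7 = 70
  Joplin→X: 5 × 9 = 45
  Joplin→Y: 20 × 3 = 60
Total cost = 435.
The route Boise→Y is not used.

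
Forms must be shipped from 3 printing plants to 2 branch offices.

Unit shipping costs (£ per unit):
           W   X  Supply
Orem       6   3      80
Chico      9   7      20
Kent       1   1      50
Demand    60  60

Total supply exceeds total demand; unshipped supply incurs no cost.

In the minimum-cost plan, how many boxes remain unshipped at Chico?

Minimum-cost shipments:
  Orem–W: 10 × £6 = £60
  Orem–X: 60 × £3 = £180
  Kent–W: 50 × £1 = £50
Total cost = £290.
Chico ships 0 of its 20, leaving 20.

20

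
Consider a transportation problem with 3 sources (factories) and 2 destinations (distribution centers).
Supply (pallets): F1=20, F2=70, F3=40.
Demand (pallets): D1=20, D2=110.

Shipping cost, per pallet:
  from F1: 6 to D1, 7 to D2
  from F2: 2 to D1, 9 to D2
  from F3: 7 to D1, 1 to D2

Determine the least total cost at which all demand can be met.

670

An optimal shipping plan:
  F1–D2: 20 pallets
  F2–D1: 20 pallets
  F2–D2: 50 pallets
  F3–D2: 40 pallets
Total cost = 670.
(Supply check: F1 ships 20; F2 ships 70; F3 ships 40.)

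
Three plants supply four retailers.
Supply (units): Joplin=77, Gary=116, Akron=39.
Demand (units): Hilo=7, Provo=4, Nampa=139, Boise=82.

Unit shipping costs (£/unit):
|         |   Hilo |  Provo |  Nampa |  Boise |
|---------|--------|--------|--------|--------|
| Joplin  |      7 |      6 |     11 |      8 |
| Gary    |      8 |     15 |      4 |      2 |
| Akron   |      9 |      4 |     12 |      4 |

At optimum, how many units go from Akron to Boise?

39

Optimal shipments:
  Joplin to Hilo: 7 × £7 = £49
  Joplin to Provo: 4 × £6 = £24
  Joplin to Nampa: 23 × £11 = £253
  Joplin to Boise: 43 × £8 = £344
  Gary to Nampa: 116 × £4 = £464
  Akron to Boise: 39 × £4 = £156
Total cost = £1290.
So Akron→Boise carries 39 units.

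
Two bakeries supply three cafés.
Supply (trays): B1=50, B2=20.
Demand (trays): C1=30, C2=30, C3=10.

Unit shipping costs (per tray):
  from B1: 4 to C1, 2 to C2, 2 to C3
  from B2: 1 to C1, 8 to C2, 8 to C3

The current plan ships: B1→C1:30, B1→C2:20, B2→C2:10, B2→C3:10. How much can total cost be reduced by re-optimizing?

180

Current plan cost = 30·4 + 20·2 + 10·8 + 10·8 = 320.
Optimal plan:
  B1->C1: 10 × 4 = 40
  B1->C2: 30 × 2 = 60
  B1->C3: 10 × 2 = 20
  B2->C1: 20 × 1 = 20
Optimal cost = 140.
Saving = 320 − 140 = 180.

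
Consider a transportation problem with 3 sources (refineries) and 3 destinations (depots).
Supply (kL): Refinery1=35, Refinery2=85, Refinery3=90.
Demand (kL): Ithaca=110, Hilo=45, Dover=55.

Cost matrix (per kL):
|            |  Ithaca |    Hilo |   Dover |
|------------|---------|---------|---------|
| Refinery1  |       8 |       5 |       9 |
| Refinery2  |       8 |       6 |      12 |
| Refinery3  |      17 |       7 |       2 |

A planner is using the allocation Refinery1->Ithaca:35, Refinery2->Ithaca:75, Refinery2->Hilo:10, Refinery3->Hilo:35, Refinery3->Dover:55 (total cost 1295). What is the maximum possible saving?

10

Current plan cost = 35·8 + 75·8 + 10·6 + 35·7 + 55·2 = 1295.
Optimal plan:
  Refinery1–Ithaca: 25 kL
  Refinery1–Hilo: 10 kL
  Refinery2–Ithaca: 85 kL
  Refinery3–Hilo: 35 kL
  Refinery3–Dover: 55 kL
Optimal cost = 1285.
Saving = 1295 − 1285 = 10.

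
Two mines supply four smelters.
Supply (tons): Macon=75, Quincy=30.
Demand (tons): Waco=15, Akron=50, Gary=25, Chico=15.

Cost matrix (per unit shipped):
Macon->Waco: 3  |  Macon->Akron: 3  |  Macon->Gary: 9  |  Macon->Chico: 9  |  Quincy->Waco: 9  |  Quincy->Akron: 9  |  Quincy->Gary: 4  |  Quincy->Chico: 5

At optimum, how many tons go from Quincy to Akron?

0

Solving gives:
  Macon→Waco: 15 × 3 = 45
  Macon→Akron: 50 × 3 = 150
  Macon→Chico: 10 × 9 = 90
  Quincy→Gary: 25 × 4 = 100
  Quincy→Chico: 5 × 5 = 25
Total cost = 410.
The route Quincy→Akron is not used.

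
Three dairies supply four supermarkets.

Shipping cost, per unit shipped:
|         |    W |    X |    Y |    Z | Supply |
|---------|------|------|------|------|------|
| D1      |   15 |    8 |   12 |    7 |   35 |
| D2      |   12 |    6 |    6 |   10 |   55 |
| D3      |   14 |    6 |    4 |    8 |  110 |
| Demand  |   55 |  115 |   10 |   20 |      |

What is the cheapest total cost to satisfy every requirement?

An optimal shipping plan:
  D1 to X: 15 crates
  D1 to Z: 20 crates
  D2 to W: 55 crates
  D3 to X: 100 crates
  D3 to Y: 10 crates
Total cost = 1560.
(Supply check: D1 ships 35; D2 ships 55; D3 ships 110.)

1560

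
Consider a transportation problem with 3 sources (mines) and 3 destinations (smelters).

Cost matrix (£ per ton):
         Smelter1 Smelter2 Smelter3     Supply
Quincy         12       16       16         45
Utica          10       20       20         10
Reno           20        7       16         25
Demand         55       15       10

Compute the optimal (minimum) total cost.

Optimal allocation:
  Quincy→Smelter1: 45 tons
  Utica→Smelter1: 10 tons
  Reno→Smelter2: 15 tons
  Reno→Smelter3: 10 tons
Total cost = £905.
(Supply check: Quincy ships 45; Utica ships 10; Reno ships 25.)

905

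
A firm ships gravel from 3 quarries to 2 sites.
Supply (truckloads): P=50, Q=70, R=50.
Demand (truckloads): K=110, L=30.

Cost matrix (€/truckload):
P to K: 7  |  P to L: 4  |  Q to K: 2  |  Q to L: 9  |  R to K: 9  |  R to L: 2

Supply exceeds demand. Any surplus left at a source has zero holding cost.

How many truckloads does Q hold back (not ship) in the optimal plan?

An optimal plan:
  P–K: 40 × €7 = €280
  Q–K: 70 × €2 = €140
  R–L: 30 × €2 = €60
Total cost = €480.
Q ships 70 of its 70, leaving 0.

0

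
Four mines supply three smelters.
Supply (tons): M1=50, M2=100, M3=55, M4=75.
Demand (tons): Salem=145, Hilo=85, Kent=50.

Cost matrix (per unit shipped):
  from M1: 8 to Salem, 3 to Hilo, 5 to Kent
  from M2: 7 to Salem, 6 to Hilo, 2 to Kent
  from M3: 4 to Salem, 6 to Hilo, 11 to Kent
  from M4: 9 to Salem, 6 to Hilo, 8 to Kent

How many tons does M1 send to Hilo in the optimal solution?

50

The minimum-cost plan:
  M1→Hilo: 50 tons
  M2→Salem: 50 tons
  M2→Kent: 50 tons
  M3→Salem: 55 tons
  M4→Salem: 40 tons
  M4→Hilo: 35 tons
Total cost = 1390.
So M1→Hilo carries 50 tons.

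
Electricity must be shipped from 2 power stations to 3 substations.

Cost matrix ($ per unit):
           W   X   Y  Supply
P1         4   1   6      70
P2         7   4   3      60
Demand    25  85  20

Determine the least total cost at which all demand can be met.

365

An optimal shipping plan:
  P1→W: 25 × $4 = $100
  P1→X: 45 × $1 = $45
  P2→X: 40 × $4 = $160
  P2→Y: 20 × $3 = $60
Total = 100 + 45 + 160 + 60 = $365.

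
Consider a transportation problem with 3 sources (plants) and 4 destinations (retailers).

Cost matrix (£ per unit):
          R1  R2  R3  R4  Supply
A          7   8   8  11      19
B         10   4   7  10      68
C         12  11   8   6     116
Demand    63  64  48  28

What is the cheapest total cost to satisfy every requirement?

1461

One minimum-cost allocation:
  A to R1: 19 × £7 = £133
  B to R1: 4 × £10 = £40
  B to R2: 64 × £4 = £256
  C to R1: 40 × £12 = £480
  C to R3: 48 × £8 = £384
  C to R4: 28 × £6 = £168
Total = 133 + 40 + 256 + 480 + 384 + 168 = £1461.
(Supply check: A ships 19; B ships 68; C ships 116.)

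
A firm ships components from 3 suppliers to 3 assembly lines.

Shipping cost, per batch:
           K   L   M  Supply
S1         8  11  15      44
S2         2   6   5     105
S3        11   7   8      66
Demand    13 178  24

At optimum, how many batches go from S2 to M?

24

Solving gives:
  S1 to L: 44 batches
  S2 to K: 13 batches
  S2 to L: 68 batches
  S2 to M: 24 batches
  S3 to L: 66 batches
Total cost = 1500.
So S2→M carries 24 batches.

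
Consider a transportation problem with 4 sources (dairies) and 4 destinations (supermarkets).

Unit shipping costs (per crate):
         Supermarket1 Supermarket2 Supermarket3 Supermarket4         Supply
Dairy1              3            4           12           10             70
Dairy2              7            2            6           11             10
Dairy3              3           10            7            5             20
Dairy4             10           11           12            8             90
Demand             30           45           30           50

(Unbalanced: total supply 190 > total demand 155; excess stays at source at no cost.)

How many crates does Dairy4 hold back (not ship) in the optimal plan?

35

Minimum-cost shipments:
  Dairy1->Supermarket1: 30 × 3 = 90
  Dairy1->Supermarket2: 40 × 4 = 160
  Dairy2->Supermarket2: 5 × 2 = 10
  Dairy2->Supermarket3: 5 × 6 = 30
  Dairy3->Supermarket3: 20 × 7 = 140
  Dairy4->Supermarket3: 5 × 12 = 60
  Dairy4->Supermarket4: 50 × 8 = 400
Total cost = 890.
Dairy4 ships 55 of its 90, leaving 35.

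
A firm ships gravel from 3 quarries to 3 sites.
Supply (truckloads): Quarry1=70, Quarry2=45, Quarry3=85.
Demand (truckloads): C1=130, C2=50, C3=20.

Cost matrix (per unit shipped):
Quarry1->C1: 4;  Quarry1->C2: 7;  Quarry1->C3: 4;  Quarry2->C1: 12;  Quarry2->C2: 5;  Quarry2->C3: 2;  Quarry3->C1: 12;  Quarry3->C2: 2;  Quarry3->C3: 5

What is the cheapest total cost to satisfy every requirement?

1140

An optimal shipping plan:
  Quarry1–C1: 70 × 4 = 280
  Quarry2–C1: 25 × 12 = 300
  Quarry2–C3: 20 × 2 = 40
  Quarry3–C1: 35 × 12 = 420
  Quarry3–C2: 50 × 2 = 100
Total = 280 + 300 + 40 + 420 + 100 = 1140.
(Supply check: Quarry1 ships 70; Quarry2 ships 45; Quarry3 ships 85.)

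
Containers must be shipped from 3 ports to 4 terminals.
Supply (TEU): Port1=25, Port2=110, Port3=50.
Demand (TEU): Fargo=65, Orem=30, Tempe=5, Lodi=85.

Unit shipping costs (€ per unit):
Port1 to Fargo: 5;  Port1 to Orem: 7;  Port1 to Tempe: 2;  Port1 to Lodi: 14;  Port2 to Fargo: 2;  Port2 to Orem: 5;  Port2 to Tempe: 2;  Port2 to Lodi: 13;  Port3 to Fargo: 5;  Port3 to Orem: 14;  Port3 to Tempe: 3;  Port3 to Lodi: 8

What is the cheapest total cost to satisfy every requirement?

A cheapest plan:
  Port1->Tempe: 5 × €2 = €10
  Port1->Lodi: 20 × €14 = €280
  Port2->Fargo: 65 × €2 = €130
  Port2->Orem: 30 × €5 = €150
  Port2->Lodi: 15 × €13 = €195
  Port3->Lodi: 50 × €8 = €400
Total = 10 + 280 + 130 + 150 + 195 + 400 = €1165.

1165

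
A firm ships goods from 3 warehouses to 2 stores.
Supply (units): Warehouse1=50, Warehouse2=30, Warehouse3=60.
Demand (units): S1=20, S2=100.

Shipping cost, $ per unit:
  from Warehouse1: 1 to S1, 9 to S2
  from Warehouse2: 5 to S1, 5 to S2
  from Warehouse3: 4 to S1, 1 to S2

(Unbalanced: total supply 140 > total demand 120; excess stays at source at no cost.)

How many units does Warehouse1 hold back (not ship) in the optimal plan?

An optimal plan:
  Warehouse1→S1: 20 units
  Warehouse1→S2: 10 units
  Warehouse2→S2: 30 units
  Warehouse3→S2: 60 units
Total cost = $320.
Warehouse1 ships 30 of its 50, leaving 20.

20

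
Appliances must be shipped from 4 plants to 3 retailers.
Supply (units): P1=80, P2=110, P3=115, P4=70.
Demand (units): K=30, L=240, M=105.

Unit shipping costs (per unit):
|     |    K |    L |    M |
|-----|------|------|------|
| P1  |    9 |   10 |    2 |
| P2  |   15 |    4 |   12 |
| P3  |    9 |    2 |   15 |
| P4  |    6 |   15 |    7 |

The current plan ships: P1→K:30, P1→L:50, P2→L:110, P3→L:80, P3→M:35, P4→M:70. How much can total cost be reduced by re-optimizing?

975

Current plan cost = 30·9 + 50·10 + 110·4 + 80·2 + 35·15 + 70·7 = 2385.
Optimal plan:
  P1->L: 15 units
  P1->M: 65 units
  P2->L: 110 units
  P3->L: 115 units
  P4->K: 30 units
  P4->M: 40 units
Optimal cost = 1410.
Saving = 2385 − 1410 = 975.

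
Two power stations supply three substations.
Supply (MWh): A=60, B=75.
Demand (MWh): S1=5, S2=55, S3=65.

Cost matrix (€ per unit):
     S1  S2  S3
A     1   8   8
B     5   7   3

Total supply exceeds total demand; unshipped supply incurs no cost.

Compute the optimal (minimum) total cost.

An optimal shipping plan:
  A–S1: 5 × €1 = €5
  A–S2: 45 × €8 = €360
  B–S2: 10 × €7 = €70
  B–S3: 65 × €3 = €195
Total = 5 + 360 + 70 + 195 = €630.

630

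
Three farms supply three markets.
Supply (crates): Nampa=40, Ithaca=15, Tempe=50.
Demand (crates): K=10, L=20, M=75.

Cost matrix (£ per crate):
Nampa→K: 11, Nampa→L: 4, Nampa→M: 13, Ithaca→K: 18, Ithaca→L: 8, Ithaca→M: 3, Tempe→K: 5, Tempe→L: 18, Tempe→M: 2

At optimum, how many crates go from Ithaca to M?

Solving gives:
  Nampa->K: 10 × £11 = £110
  Nampa->L: 20 × £4 = £80
  Nampa->M: 10 × £13 = £130
  Ithaca->M: 15 × £3 = £45
  Tempe->M: 50 × £2 = £100
Total cost = £465.
So Ithaca→M carries 15 crates.

15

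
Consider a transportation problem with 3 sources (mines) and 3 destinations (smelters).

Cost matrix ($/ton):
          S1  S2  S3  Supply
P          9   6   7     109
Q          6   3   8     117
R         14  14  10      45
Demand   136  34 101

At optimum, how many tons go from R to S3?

45

Solving gives:
  P→S1: 19 × $9 = $171
  P→S2: 34 × $6 = $204
  P→S3: 56 × $7 = $392
  Q→S1: 117 × $6 = $702
  R→S3: 45 × $10 = $450
Total cost = $1919.
So R→S3 carries 45 tons.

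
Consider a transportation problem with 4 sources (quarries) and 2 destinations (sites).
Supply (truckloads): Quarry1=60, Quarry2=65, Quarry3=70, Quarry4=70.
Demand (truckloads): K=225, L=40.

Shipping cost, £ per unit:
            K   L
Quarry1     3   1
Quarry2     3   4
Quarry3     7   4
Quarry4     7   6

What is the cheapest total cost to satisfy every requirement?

1235

An optimal shipping plan:
  Quarry1→K: 60 truckloads
  Quarry2→K: 65 truckloads
  Quarry3→K: 30 truckloads
  Quarry3→L: 40 truckloads
  Quarry4→K: 70 truckloads
Total cost = £1235.
(Supply check: Quarry1 ships 60; Quarry2 ships 65; Quarry3 ships 70; Quarry4 ships 70.)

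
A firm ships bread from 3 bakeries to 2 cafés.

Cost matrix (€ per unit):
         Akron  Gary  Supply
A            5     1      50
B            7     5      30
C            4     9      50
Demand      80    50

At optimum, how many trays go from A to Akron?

0

Optimal shipments:
  A–Gary: 50 × €1 = €50
  B–Akron: 30 × €7 = €210
  C–Akron: 50 × €4 = €200
Total cost = €460.
The route A→Akron is not used.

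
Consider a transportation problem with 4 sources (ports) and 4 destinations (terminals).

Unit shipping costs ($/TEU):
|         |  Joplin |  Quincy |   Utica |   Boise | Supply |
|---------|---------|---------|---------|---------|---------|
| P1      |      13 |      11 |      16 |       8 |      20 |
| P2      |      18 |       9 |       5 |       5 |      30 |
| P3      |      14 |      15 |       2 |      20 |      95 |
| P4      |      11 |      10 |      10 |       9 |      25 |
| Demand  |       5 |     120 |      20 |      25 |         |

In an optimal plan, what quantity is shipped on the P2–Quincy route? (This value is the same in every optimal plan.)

5

The minimum-cost plan:
  P1 to Quincy: 20 × $11 = $220
  P2 to Quincy: 5 × $9 = $45
  P2 to Boise: 25 × $5 = $125
  P3 to Joplin: 5 × $14 = $70
  P3 to Quincy: 70 × $15 = $1050
  P3 to Utica: 20 × $2 = $40
  P4 to Quincy: 25 × $10 = $250
Total cost = $1800.
So P2→Quincy carries 5 TEU.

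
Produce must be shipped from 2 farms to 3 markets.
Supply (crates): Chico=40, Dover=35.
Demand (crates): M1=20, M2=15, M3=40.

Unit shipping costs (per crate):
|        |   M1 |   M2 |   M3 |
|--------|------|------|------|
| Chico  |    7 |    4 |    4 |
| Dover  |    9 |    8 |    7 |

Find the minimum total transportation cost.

One minimum-cost allocation:
  Chico to M2: 15 crates
  Chico to M3: 25 crates
  Dover to M1: 20 crates
  Dover to M3: 15 crates
Total cost = 445.
(Supply check: Chico ships 40; Dover ships 35.)

445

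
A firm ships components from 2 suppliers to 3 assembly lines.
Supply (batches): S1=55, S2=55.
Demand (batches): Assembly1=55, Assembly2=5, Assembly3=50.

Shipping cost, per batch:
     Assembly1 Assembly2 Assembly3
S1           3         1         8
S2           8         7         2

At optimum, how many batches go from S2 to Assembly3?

The minimum-cost plan:
  S1–Assembly1: 50 batches
  S1–Assembly2: 5 batches
  S2–Assembly1: 5 batches
  S2–Assembly3: 50 batches
Total cost = 295.
So S2→Assembly3 carries 50 batches.

50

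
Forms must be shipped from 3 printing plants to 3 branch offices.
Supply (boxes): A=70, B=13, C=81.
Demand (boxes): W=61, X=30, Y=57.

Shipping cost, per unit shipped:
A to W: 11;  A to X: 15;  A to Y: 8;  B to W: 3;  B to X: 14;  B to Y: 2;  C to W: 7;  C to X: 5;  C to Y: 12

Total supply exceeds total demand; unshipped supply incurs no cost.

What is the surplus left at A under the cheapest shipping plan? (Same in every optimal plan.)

16

An optimal plan:
  A→Y: 54 × 8 = 432
  B→W: 10 × 3 = 30
  B→Y: 3 × 2 = 6
  C→W: 51 × 7 = 357
  C→X: 30 × 5 = 150
Total cost = 975.
A ships 54 of its 70, leaving 16.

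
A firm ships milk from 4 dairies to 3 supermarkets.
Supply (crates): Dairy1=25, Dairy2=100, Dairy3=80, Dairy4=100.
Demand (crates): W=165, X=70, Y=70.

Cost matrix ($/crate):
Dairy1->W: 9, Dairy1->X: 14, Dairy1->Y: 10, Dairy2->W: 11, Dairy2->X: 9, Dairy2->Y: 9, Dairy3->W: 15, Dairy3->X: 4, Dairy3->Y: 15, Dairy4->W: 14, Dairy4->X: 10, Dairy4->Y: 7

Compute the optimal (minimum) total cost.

2665

One minimum-cost allocation:
  Dairy1->W: 25 × $9 = $225
  Dairy2->W: 100 × $11 = $1100
  Dairy3->W: 10 × $15 = $150
  Dairy3->X: 70 × $4 = $280
  Dairy4->W: 30 × $14 = $420
  Dairy4->Y: 70 × $7 = $490
Total = 225 + 1100 + 150 + 280 + 420 + 490 = $2665.
(Supply check: Dairy1 ships 25; Dairy2 ships 100; Dairy3 ships 80; Dairy4 ships 100.)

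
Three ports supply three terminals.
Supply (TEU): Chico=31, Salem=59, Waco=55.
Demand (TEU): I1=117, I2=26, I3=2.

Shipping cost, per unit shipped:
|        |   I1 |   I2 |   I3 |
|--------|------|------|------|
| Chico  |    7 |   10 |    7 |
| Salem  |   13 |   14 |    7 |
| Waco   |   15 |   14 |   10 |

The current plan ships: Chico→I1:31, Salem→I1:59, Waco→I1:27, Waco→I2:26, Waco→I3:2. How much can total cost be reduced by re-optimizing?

Current plan cost = 31·7 + 59·13 + 27·15 + 26·14 + 2·10 = 1773.
Optimal plan:
  Chico→I1: 31 TEU
  Salem→I1: 57 TEU
  Salem→I3: 2 TEU
  Waco→I1: 29 TEU
  Waco→I2: 26 TEU
Optimal cost = 1771.
Saving = 1773 − 1771 = 2.

2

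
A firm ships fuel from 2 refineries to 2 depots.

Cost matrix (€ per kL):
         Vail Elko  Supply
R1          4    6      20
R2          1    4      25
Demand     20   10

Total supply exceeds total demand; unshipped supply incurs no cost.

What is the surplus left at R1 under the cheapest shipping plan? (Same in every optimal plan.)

An optimal plan:
  R1 to Elko: 5 × €6 = €30
  R2 to Vail: 20 × €1 = €20
  R2 to Elko: 5 × €4 = €20
Total cost = €70.
R1 ships 5 of its 20, leaving 15.

15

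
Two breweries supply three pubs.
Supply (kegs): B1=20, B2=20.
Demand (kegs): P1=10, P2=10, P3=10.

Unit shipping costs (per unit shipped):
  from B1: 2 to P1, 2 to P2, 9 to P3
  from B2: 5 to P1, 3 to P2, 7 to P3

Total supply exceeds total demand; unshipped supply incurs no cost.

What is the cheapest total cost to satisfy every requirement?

An optimal shipping plan:
  B1–P1: 10 × 2 = 20
  B1–P2: 10 × 2 = 20
  B2–P3: 10 × 7 = 70
Total = 20 + 20 + 70 = 110.

110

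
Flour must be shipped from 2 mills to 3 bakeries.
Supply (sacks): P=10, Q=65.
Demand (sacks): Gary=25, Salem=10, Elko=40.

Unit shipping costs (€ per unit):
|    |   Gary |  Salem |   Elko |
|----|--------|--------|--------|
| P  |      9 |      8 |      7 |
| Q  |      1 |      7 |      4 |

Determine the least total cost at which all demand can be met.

Optimal allocation:
  P→Salem: 10 × €8 = €80
  Q→Gary: 25 × €1 = €25
  Q→Elko: 40 × €4 = €160
Total = 80 + 25 + 160 = €265.

265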